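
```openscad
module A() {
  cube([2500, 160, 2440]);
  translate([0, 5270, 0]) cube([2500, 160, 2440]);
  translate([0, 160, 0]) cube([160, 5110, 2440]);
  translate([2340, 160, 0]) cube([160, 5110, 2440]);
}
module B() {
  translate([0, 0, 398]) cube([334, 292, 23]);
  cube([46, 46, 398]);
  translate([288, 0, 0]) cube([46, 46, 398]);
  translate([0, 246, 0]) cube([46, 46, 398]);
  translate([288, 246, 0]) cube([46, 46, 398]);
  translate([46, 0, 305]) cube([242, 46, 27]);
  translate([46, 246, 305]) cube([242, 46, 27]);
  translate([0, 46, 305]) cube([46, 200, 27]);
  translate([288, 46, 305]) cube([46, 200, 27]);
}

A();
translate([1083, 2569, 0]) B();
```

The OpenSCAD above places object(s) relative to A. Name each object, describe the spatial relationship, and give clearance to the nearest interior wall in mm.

A is a house frame. B is a stool. The stool sits inside the house frame, centred. The clearance to the nearest interior wall is 923 mm.

Clearances: x = 923, y = 2409; minimum 923 mm.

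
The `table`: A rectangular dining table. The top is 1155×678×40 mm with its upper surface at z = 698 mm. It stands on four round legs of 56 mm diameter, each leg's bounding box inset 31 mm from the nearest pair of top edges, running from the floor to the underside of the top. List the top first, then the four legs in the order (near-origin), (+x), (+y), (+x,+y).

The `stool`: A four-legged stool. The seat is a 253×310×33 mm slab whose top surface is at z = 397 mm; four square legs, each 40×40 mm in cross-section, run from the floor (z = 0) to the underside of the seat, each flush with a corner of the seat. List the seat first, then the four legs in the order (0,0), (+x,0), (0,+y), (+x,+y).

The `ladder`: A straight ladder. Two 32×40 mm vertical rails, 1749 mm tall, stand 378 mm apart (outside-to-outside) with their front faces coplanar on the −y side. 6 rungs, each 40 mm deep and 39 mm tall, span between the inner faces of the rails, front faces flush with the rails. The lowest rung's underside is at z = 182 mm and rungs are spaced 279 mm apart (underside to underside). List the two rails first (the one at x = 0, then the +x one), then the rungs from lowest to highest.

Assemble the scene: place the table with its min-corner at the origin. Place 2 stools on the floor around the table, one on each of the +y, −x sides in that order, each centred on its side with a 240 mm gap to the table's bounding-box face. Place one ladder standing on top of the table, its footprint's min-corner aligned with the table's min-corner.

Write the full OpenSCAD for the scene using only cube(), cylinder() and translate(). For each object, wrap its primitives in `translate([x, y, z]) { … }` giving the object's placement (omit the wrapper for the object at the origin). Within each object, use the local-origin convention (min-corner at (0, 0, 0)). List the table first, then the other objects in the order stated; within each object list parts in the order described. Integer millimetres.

translate([0, 0, 658]) cube([1155, 678, 40]);
translate([59, 59, 0]) cylinder(h = 658, r = 28);
translate([1096, 59, 0]) cylinder(h = 658, r = 28);
translate([59, 619, 0]) cylinder(h = 658, r = 28);
translate([1096, 619, 0]) cylinder(h = 658, r = 28);
translate([451, 918, 0]) {
  translate([0, 0, 364]) cube([253, 310, 33]);
  cube([40, 40, 364]);
  translate([213, 0, 0]) cube([40, 40, 364]);
  translate([0, 270, 0]) cube([40, 40, 364]);
  translate([213, 270, 0]) cube([40, 40, 364]);
}
translate([-493, 184, 0]) {
  translate([0, 0, 364]) cube([253, 310, 33]);
  cube([40, 40, 364]);
  translate([213, 0, 0]) cube([40, 40, 364]);
  translate([0, 270, 0]) cube([40, 40, 364]);
  translate([213, 270, 0]) cube([40, 40, 364]);
}
translate([0, 0, 698]) {
  cube([32, 40, 1749]);
  translate([346, 0, 0]) cube([32, 40, 1749]);
  translate([32, 0, 182]) cube([314, 40, 39]);
  translate([32, 0, 461]) cube([314, 40, 39]);
  translate([32, 0, 740]) cube([314, 40, 39]);
  translate([32, 0, 1019]) cube([314, 40, 39]);
  translate([32, 0, 1298]) cube([314, 40, 39]);
  translate([32, 0, 1577]) cube([314, 40, 39]);
}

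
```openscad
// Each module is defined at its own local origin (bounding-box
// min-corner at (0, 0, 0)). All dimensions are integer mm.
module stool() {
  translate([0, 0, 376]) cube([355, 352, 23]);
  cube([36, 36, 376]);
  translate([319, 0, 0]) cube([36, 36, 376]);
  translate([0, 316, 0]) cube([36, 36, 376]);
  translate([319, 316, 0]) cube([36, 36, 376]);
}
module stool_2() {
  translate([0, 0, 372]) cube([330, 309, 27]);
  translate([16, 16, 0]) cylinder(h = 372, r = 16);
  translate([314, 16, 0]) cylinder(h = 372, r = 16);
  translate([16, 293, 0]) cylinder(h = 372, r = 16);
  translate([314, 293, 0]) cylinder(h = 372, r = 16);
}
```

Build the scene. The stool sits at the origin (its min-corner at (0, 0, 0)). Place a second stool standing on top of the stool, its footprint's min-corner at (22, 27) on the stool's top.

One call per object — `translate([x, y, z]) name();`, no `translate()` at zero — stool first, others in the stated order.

stool();
translate([22, 27, 399]) stool_2();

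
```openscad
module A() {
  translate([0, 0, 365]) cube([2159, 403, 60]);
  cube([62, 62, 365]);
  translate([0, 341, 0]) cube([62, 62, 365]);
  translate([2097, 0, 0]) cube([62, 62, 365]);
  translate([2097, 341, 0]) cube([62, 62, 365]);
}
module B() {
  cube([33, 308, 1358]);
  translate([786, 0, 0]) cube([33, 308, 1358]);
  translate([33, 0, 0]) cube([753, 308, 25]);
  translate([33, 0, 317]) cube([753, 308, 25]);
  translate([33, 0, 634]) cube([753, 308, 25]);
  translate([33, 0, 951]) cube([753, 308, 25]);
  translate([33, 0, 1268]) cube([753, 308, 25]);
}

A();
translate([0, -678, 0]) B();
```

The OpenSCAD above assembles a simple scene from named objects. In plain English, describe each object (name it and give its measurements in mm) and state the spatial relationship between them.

A is a bench: a 2159×403 mm seat slab, 60 mm thick, top at z = 425 mm, on four 62×62 mm square legs flush with the seat corners and standing on z = 0.

B is a bookshelf 819 mm wide overall, 308 mm deep and 1358 mm tall. The two sides are 33 mm thick vertical panels. 5 horizontal shelves of 25 mm thickness span between the inner faces of the sides; the lowest shelf sits on the floor and shelves are stacked with a clear vertical gap of 292 mm between each pair.

The bookshelf is on the floor beside the bench on its −y side.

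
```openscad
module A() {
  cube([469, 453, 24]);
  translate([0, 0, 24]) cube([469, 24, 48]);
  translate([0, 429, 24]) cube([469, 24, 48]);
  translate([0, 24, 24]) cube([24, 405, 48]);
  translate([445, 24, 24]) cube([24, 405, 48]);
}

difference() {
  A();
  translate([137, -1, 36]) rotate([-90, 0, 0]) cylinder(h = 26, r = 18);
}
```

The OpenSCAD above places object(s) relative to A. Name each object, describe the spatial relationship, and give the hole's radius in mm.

A is an open box. The open box has a circular hole through its front wall. The hole's radius is 18 mm.

The subtracted cylinder has r = 18 mm.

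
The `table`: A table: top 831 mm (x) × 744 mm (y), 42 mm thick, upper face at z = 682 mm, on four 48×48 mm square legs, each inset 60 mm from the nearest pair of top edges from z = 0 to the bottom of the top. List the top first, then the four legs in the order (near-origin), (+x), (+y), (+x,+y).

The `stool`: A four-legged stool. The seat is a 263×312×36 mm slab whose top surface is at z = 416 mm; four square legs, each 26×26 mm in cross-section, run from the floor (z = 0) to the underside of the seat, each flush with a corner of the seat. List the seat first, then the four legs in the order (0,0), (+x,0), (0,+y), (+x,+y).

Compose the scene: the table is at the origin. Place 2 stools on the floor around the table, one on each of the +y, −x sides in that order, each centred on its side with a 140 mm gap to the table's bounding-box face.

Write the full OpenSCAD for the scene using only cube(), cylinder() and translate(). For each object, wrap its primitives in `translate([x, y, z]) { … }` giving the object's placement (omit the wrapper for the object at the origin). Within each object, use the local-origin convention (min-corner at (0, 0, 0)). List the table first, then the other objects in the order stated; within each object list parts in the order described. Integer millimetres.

translate([0, 0, 640]) cube([831, 744, 42]);
translate([60, 60, 0]) cube([48, 48, 640]);
translate([723, 60, 0]) cube([48, 48, 640]);
translate([60, 636, 0]) cube([48, 48, 640]);
translate([723, 636, 0]) cube([48, 48, 640]);
translate([284, 884, 0]) {
  translate([0, 0, 380]) cube([263, 312, 36]);
  cube([26, 26, 380]);
  translate([237, 0, 0]) cube([26, 26, 380]);
  translate([0, 286, 0]) cube([26, 26, 380]);
  translate([237, 286, 0]) cube([26, 26, 380]);
}
translate([-403, 216, 0]) {
  translate([0, 0, 380]) cube([263, 312, 36]);
  cube([26, 26, 380]);
  translate([237, 0, 0]) cube([26, 26, 380]);
  translate([0, 286, 0]) cube([26, 26, 380]);
  translate([237, 286, 0]) cube([26, 26, 380]);
}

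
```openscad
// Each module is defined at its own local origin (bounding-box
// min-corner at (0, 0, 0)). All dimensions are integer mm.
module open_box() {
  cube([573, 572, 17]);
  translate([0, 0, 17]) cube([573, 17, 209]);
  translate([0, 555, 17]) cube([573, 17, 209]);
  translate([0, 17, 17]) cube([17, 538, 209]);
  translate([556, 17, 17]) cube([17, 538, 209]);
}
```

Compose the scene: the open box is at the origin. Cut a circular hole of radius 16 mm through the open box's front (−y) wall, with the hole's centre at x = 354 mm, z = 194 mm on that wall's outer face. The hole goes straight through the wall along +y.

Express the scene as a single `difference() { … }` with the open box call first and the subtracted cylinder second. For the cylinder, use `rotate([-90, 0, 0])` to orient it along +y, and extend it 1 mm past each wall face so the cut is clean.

difference() {
  open_box();
  translate([354, -1, 194]) rotate([-90, 0, 0]) cylinder(h = 19, r = 16);
}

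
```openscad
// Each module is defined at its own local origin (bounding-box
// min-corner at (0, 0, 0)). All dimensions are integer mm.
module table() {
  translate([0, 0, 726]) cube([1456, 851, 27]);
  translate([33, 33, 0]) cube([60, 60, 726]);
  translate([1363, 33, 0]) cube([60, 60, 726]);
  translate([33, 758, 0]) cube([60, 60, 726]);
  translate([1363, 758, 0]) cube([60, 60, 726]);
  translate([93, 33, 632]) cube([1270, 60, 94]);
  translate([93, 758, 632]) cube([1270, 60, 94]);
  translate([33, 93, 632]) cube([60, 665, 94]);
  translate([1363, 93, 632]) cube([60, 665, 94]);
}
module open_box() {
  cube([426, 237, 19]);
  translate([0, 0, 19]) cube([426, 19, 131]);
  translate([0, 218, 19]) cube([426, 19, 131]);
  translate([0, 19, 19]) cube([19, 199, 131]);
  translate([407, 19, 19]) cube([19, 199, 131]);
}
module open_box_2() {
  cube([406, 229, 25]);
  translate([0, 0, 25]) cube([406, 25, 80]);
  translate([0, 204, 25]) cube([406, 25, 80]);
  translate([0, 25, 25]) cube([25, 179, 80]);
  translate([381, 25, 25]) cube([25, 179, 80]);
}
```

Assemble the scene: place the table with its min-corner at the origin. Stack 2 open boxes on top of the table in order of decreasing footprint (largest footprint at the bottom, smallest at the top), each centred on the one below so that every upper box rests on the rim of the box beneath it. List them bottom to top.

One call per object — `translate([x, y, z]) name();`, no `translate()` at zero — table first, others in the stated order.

table();
translate([515, 307, 753]) open_box();
translate([525, 311, 903]) open_box_2();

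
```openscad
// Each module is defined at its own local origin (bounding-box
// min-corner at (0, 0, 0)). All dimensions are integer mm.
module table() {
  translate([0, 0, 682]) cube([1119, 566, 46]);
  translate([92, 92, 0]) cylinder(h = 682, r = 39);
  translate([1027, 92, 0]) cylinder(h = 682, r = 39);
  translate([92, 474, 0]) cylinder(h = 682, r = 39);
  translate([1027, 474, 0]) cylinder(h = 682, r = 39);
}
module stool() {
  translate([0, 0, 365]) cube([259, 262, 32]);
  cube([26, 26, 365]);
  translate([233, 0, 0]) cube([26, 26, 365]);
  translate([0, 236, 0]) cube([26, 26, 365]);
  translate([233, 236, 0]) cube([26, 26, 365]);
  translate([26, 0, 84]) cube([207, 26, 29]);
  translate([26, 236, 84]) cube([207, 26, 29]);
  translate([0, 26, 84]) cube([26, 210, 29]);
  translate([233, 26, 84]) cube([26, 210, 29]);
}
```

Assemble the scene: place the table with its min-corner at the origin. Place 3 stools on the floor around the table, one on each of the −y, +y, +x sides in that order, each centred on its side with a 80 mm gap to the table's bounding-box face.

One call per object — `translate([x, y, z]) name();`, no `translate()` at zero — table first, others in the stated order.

table();
translate([430, -342, 0]) stool();
translate([430, 646, 0]) stool();
translate([1199, 152, 0]) stool();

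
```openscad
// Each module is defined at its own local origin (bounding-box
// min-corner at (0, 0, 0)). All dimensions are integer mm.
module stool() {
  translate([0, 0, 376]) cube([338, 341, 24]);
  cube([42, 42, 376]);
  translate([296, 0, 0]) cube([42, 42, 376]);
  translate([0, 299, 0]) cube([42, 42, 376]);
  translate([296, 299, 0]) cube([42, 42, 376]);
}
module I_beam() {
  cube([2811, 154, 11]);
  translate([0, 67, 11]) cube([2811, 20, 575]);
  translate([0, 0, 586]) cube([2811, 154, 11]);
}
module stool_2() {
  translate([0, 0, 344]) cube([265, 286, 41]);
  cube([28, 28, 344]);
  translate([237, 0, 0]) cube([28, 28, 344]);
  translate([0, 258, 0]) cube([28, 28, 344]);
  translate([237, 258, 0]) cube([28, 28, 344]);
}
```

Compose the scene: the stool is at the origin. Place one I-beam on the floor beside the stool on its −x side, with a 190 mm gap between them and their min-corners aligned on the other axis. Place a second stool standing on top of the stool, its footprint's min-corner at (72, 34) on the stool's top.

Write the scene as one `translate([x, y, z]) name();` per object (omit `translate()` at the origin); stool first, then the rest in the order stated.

stool();
translate([-3001, 0, 0]) I_beam();
translate([72, 34, 400]) stool_2();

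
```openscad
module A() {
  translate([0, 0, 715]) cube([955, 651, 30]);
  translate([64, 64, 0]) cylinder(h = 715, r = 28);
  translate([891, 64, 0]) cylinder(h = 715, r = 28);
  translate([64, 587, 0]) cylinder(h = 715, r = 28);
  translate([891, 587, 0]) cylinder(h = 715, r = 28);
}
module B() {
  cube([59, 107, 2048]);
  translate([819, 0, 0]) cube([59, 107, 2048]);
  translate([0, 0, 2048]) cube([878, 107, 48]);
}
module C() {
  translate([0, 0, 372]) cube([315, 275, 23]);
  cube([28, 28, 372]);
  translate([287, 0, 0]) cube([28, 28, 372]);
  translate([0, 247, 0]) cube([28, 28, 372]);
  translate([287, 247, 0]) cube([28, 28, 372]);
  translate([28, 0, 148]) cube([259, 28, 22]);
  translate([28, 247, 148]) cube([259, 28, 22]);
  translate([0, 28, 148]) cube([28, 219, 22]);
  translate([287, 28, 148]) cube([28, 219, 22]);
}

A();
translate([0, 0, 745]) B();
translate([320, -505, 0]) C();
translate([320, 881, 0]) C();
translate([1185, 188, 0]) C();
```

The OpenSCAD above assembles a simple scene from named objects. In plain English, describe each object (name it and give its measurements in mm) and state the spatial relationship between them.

A is a rectangular dining table. The top is 955×651×30 mm with its upper surface at z = 745 mm. It stands on four round legs of 56 mm diameter, each leg's bounding box inset 36 mm from the nearest pair of top edges, running from the floor to the underside of the top.

B is a rectangular door frame: two vertical jambs of 59×107 mm section, 2048 mm tall, with a clear opening 760 mm wide between their inner faces. A header 48 mm tall and 107 mm deep lies on top of the jambs and spans the full outside width.

C is a simple wooden stool: a rectangular seat 315 mm (x) by 275 mm (y), 23 mm thick, top face at z = 395 mm, on four square legs, each 28×28 mm in cross-section. The legs rest on z = 0, each flush with a corner of the seat. Four stretchers, 28 mm wide and 22 mm tall, connect adjacent legs with their undersides at z = 148 mm, each running between the inner faces of the legs it joins and aligned with the legs' outer faces on the other axis.

The door frame is on top of the table. Three stools sit around the table at the −y, +y, +x sides.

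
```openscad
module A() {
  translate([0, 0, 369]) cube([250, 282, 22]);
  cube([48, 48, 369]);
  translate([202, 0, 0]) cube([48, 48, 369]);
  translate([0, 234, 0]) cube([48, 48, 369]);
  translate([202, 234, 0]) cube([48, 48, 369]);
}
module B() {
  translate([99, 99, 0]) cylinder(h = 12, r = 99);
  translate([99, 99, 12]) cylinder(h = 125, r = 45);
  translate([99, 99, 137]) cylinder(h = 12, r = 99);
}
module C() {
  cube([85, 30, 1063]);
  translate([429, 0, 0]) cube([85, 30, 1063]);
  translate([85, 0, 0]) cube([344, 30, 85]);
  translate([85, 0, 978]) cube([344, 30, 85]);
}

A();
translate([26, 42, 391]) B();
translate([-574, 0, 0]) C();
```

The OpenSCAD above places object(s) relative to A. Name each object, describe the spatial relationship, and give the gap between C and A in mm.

The picture frame's nearest face is 60 mm from the stool's −x face.

A is a stool. B is a spool. C is a picture frame. The spool is on top of the stool, centred. The picture frame is on the floor beside the stool on its −x side. The gap between the picture frame and the stool is 60 mm.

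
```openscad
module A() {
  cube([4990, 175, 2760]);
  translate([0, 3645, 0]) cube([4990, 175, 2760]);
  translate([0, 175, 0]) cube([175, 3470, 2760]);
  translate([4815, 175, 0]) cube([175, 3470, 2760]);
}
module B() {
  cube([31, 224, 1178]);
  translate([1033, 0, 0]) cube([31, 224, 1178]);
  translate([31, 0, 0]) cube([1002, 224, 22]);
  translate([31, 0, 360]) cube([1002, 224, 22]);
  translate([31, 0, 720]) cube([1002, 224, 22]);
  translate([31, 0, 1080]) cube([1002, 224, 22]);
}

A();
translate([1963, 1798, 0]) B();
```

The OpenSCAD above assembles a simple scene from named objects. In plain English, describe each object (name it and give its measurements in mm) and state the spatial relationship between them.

A is a box-shaped house frame (walls only): outside footprint 4990×3820 mm, wall height 2760 mm, wall thickness 175 mm. The two y-facing walls run the full x-width; the two x-facing walls fit between the inner faces of the y-facing walls.

B is an open bookshelf. Two side panels, each 31 mm thick, 224 mm deep and 1178 mm tall, stand 1064 mm apart (outside-to-outside). Between them sit 4 shelves, each 22 mm thick and 224 mm deep, spanning the full gap between the sides. The bottom shelf rests on the floor (its underside at z = 0) and the clear gap between one shelf's top and the next shelf's underside is 338 mm.

The bookshelf sits inside the house frame, centred.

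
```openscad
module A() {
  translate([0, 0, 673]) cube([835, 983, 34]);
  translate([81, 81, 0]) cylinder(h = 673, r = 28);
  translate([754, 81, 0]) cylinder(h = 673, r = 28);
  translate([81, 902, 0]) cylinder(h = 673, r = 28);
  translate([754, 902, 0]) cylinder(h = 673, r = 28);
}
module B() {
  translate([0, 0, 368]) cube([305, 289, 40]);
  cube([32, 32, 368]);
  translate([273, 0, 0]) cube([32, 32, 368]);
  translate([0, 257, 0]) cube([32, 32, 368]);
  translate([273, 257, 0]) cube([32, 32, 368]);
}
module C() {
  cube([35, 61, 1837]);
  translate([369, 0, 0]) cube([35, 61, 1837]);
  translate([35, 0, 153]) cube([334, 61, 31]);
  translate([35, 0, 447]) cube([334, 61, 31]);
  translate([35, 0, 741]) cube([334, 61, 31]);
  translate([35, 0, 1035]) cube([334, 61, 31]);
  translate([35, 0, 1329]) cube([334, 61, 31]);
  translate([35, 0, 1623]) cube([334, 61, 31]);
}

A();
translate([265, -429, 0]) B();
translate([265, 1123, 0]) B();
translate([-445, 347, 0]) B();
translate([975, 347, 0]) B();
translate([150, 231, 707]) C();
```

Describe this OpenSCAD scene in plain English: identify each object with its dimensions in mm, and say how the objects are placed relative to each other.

A is a table with a 835×983 mm rectangular top, 34 mm thick, top surface at z = 707 mm, supported by four round legs of 56 mm diameter, each leg's bounding box inset 53 mm from the nearest pair of top edges, running from the floor.

B is a four-legged stool. The seat is 305×289 mm, 40 mm thick, top at z = 408 mm. It stands on four square legs, each 32×32 mm in cross-section, from z = 0 to the seat underside, each flush with a corner of the seat.

C is a straight ladder. Two 35×61 mm vertical rails, 1837 mm tall, stand 404 mm apart (outside-to-outside) with their front faces coplanar on the −y side. 6 rungs, each 61 mm deep and 31 mm tall, span between the inner faces of the rails, front faces flush with the rails. The lowest rung's underside is at z = 153 mm and rungs are spaced 294 mm apart (underside to underside).

Four stools sit around the table at the −y, +y, −x, +x sides. The ladder is on top of the table.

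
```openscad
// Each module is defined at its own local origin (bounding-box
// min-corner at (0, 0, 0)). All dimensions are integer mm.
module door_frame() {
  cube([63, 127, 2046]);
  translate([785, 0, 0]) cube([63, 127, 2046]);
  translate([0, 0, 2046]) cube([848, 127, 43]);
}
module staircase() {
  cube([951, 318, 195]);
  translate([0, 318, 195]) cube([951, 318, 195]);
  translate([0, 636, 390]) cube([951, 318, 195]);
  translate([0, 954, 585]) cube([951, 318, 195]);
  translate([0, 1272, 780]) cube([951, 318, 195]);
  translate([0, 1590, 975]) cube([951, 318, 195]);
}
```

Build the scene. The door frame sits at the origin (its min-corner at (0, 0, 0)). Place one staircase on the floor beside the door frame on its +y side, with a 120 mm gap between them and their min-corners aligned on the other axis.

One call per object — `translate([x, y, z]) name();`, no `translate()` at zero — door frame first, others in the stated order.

door_frame();
translate([0, 247, 0]) staircase();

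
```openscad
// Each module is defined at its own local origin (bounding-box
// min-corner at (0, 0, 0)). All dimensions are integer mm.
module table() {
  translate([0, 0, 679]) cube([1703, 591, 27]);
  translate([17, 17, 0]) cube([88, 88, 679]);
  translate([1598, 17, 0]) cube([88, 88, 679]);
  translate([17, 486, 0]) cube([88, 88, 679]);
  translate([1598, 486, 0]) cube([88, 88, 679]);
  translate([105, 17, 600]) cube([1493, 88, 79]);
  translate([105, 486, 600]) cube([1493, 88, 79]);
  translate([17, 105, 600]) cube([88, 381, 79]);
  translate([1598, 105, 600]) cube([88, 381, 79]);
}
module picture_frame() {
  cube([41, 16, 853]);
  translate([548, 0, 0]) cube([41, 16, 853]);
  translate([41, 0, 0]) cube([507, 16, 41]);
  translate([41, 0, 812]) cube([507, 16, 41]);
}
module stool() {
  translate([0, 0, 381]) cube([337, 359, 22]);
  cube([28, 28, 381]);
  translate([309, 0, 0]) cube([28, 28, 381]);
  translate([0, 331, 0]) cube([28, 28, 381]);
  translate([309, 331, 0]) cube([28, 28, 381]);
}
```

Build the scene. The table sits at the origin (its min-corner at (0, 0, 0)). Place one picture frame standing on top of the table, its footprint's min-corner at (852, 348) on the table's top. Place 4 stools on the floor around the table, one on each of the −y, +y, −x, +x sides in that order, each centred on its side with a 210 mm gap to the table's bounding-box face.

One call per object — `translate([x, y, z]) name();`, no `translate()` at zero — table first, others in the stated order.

table();
translate([852, 348, 706]) picture_frame();
translate([683, -569, 0]) stool();
translate([683, 801, 0]) stool();
translate([-547, 116, 0]) stool();
translate([1913, 116, 0]) stool();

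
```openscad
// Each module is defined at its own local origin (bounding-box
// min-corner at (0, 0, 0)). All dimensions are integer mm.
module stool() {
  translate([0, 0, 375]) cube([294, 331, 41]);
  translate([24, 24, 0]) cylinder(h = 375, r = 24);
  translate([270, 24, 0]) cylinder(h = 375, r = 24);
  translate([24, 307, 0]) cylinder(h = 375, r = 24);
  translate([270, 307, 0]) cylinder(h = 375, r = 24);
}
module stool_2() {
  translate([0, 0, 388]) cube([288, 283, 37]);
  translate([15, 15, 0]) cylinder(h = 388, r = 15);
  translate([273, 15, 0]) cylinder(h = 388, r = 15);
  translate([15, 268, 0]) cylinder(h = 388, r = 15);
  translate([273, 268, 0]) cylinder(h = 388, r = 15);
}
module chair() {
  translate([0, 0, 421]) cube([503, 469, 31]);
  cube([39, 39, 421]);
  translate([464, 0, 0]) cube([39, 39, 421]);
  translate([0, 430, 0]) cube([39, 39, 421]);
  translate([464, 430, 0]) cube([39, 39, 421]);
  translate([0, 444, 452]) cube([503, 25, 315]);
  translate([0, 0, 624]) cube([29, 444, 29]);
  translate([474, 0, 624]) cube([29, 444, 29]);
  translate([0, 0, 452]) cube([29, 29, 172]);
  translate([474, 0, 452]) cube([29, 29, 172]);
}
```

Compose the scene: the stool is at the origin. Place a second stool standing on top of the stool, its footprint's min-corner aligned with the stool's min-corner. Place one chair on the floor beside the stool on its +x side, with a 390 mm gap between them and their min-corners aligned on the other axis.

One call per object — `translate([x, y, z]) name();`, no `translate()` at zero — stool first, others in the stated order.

stool();
translate([0, 0, 416]) stool_2();
translate([684, 0, 0]) chair();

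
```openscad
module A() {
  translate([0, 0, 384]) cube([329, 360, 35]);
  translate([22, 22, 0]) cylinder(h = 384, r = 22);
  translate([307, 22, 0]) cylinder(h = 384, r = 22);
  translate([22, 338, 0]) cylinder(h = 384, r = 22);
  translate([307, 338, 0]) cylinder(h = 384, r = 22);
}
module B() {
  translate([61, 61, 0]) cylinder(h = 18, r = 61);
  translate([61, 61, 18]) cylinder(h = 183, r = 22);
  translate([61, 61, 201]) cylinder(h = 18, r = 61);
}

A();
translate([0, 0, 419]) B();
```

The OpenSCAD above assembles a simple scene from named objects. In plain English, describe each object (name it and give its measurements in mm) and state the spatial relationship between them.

A is a simple wooden stool: a rectangular seat 329 mm (x) by 360 mm (y), 35 mm thick, top face at z = 419 mm, on four round legs, each 44 mm in diameter. The legs rest on z = 0, each leg's axis is inset half a diameter from the nearest pair of seat edges (so the leg's bounding box is flush with the corner).

B is a spool: two coaxial disc flanges of radius 61 mm and thickness 18 mm, joined by a core cylinder of radius 22 mm and height 183 mm. The lower flange rests on z = 0 and the three cylinders share a vertical axis.

The spool is on top of the stool.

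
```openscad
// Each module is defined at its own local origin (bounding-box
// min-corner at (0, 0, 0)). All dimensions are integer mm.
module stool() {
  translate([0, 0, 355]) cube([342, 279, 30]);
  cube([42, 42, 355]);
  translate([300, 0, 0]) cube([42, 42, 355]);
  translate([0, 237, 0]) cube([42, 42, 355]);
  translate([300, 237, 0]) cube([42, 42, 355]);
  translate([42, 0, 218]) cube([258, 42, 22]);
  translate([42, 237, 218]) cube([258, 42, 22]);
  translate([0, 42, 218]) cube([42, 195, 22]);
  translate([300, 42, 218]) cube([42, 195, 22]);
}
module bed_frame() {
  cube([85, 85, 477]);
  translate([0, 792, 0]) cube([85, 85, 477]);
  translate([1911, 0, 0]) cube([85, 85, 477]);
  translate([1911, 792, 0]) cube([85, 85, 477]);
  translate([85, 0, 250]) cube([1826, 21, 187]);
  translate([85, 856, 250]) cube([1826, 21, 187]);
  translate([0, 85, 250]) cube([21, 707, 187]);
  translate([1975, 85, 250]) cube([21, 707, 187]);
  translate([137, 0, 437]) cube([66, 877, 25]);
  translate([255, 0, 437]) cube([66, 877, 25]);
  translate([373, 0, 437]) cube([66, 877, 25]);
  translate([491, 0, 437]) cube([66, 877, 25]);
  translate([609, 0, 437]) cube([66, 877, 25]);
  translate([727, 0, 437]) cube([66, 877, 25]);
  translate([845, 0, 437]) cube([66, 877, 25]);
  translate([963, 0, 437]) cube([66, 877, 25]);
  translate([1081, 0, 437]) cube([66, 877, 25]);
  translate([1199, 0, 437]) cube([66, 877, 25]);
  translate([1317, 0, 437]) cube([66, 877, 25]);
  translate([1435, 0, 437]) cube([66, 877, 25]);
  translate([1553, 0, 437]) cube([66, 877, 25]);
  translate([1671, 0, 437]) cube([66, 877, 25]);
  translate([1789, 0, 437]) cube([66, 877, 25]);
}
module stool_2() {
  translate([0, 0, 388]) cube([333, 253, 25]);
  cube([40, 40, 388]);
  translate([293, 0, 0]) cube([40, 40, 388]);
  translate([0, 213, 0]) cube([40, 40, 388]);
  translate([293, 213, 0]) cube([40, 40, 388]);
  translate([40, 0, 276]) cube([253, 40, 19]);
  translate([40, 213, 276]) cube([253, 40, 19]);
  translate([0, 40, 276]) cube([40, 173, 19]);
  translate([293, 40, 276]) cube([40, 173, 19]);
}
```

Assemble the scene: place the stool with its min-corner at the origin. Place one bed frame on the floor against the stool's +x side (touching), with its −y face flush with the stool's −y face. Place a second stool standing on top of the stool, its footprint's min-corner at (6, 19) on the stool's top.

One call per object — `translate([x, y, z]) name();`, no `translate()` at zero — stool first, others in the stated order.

stool();
translate([342, 0, 0]) bed_frame();
translate([6, 19, 385]) stool_2();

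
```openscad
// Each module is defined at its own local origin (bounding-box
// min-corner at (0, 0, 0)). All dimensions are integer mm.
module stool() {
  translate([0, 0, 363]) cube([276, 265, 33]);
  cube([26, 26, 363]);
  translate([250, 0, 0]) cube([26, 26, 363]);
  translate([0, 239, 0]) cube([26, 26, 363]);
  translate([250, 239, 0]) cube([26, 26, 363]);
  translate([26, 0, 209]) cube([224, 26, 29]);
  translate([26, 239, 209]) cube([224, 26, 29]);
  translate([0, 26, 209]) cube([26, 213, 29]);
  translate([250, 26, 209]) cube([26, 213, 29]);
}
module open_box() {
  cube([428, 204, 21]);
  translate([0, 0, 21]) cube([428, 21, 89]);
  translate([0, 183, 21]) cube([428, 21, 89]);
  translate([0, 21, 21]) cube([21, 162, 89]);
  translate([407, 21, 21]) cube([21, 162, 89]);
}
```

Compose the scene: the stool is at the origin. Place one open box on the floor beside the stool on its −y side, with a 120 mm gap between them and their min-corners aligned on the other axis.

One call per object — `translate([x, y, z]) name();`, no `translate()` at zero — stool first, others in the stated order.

stool();
translate([0, -324, 0]) open_box();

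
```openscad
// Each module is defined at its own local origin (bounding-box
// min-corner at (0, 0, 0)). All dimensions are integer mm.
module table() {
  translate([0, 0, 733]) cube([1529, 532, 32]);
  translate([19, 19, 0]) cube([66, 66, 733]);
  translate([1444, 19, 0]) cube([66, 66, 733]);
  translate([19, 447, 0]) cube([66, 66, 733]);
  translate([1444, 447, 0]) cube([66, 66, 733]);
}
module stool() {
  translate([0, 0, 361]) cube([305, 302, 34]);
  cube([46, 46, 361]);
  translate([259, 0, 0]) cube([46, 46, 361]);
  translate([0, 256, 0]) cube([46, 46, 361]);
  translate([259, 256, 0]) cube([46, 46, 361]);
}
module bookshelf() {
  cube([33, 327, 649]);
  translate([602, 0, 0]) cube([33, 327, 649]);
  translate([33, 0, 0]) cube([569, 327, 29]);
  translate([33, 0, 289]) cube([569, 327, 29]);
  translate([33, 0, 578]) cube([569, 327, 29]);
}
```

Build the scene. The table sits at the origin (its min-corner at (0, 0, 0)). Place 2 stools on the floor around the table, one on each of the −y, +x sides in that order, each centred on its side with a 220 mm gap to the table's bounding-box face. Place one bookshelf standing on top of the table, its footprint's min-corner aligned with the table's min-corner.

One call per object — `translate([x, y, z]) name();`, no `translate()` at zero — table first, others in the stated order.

table();
translate([612, -522, 0]) stool();
translate([1749, 115, 0]) stool();
translate([0, 0, 765]) bookshelf();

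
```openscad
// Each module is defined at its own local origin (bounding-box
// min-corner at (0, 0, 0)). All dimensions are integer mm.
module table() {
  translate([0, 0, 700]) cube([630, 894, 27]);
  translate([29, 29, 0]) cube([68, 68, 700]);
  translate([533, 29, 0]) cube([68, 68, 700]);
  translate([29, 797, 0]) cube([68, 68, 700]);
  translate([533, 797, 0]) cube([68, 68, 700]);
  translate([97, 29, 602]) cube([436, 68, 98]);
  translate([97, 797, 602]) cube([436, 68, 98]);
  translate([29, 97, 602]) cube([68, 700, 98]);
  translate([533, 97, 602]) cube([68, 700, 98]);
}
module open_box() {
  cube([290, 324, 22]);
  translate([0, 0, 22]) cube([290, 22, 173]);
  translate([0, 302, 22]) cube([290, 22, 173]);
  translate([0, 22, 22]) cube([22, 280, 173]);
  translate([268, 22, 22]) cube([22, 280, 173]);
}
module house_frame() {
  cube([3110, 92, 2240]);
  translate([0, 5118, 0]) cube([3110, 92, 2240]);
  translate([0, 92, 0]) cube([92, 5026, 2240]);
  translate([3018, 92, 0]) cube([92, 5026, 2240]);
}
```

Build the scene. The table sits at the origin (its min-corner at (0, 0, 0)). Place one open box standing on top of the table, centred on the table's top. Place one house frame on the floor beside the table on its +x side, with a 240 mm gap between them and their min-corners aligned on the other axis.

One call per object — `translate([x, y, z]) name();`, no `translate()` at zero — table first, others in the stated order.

table();
translate([170, 285, 727]) open_box();
translate([870, 0, 0]) house_frame();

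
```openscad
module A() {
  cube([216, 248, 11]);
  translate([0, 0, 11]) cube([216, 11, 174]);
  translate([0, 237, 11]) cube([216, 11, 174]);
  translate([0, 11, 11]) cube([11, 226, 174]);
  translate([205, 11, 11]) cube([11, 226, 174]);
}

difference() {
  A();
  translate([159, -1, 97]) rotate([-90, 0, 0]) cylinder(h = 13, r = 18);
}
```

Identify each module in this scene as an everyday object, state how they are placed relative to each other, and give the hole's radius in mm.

A is an open box. The open box has a circular hole through its front wall. The hole's radius is 18 mm.

The subtracted cylinder has r = 18 mm.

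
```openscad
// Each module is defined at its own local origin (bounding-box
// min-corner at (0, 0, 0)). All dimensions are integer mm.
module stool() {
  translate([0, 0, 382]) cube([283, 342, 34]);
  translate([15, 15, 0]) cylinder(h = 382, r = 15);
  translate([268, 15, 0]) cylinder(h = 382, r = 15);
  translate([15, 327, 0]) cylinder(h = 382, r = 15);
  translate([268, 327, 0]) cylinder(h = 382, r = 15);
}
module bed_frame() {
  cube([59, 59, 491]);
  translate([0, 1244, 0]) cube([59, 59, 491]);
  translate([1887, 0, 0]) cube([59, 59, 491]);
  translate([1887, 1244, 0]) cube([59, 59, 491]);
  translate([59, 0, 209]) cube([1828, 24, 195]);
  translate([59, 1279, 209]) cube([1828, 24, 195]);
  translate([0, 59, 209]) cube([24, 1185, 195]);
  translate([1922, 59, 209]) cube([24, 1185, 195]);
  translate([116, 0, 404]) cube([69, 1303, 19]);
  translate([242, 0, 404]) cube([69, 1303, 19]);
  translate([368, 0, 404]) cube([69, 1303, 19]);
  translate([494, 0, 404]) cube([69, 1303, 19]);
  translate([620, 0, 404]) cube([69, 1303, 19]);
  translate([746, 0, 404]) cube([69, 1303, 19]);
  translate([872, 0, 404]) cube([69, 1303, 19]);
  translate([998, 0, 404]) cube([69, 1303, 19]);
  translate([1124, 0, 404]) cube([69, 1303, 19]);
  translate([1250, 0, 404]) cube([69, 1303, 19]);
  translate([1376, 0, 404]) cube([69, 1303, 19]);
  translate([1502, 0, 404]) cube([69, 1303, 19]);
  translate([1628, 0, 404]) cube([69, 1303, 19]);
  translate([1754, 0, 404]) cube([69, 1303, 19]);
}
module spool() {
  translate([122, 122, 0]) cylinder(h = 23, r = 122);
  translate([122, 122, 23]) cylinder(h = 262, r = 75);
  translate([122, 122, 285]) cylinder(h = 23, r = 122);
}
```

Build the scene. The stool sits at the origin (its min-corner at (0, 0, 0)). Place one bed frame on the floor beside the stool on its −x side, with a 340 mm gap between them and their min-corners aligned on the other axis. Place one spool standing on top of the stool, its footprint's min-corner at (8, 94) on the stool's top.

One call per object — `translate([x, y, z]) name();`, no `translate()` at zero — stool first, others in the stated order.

stool();
translate([-2286, 0, 0]) bed_frame();
translate([8, 94, 416]) spool();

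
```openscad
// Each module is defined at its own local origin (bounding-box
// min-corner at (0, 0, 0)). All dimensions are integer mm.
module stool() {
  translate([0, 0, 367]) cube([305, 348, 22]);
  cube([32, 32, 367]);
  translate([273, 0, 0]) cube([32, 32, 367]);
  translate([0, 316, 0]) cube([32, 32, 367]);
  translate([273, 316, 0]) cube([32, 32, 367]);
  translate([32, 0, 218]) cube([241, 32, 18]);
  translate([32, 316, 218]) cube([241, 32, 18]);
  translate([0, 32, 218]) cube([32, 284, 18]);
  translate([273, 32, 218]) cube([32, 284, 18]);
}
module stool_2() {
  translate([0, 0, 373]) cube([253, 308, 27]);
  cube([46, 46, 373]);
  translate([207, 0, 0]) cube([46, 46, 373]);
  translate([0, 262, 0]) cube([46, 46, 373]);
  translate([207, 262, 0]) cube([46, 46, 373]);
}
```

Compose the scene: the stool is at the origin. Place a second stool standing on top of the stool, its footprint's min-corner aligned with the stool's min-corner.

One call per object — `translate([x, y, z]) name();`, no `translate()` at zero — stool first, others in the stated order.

stool();
translate([0, 0, 389]) stool_2();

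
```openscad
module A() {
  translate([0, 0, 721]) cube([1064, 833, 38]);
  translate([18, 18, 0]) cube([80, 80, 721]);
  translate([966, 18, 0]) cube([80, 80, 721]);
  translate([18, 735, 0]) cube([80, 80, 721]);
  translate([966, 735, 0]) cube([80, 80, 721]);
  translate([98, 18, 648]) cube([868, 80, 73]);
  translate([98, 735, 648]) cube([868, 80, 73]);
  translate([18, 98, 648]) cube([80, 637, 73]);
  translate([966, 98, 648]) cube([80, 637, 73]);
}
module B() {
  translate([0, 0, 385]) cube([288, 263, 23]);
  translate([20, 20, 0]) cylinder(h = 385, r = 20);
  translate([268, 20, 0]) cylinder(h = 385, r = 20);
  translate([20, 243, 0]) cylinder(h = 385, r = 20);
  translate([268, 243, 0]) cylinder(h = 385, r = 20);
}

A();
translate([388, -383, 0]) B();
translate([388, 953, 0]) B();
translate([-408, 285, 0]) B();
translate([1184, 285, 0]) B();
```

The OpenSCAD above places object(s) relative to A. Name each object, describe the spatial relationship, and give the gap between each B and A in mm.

A is a table. B is a stool. Four stools sit around the table at the −y, +y, −x, +x sides. The gap between each stool and the table is 120 mm.

Each stool's nearest face is 120 mm from the table's bounding box.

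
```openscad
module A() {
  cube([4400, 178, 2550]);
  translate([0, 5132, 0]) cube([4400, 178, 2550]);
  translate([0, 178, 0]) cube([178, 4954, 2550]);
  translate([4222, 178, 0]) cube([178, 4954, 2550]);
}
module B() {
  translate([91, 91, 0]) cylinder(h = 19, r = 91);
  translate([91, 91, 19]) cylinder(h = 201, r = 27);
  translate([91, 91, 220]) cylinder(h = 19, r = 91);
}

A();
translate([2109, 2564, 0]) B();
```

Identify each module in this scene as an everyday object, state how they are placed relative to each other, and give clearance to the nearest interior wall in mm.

Clearances: x = 1931, y = 2386; minimum 1931 mm.

A is a house frame. B is a spool. The spool sits inside the house frame, centred. The clearance to the nearest interior wall is 1931 mm.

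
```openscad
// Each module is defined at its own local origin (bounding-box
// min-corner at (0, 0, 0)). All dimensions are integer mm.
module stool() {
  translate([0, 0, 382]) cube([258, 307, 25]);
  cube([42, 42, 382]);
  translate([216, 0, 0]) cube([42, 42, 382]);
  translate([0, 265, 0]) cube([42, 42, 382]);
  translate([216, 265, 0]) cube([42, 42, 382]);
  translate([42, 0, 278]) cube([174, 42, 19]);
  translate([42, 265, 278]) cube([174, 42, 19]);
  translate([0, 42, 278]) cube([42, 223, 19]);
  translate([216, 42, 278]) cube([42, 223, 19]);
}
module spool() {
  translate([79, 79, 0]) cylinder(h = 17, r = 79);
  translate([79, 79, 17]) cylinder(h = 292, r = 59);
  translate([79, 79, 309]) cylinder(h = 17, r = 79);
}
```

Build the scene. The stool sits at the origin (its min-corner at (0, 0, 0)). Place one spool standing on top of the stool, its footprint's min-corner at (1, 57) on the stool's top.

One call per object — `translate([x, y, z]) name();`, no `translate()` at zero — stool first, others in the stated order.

stool();
translate([1, 57, 407]) spool();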